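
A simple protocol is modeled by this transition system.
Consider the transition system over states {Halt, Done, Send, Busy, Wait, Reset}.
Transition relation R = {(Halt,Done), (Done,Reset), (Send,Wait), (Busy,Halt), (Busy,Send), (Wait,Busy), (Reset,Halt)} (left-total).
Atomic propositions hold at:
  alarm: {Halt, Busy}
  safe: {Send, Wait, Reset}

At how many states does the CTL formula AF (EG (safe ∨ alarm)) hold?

Sat(safe ∨ alarm) = {Halt, Send, Busy, Wait, Reset}
EG (safe ∨ alarm): greatest fixpoint, start Z0 = {Halt, Send, Busy, Wait, Reset}, keep only states in Sat with some successor in Z. Z1 = {Send, Busy, Wait, Reset}; Z2 = {Send, Busy, Wait}; fixed.
Sat(EG (safe ∨ alarm)) = {Send, Busy, Wait}
AF (EG (safe ∨ alarm)): least fixpoint, start Z0 = {Send, Busy, Wait}, add states with every successor in Z. Already a fixed point.
Sat(AF (EG (safe ∨ alarm))) = {Send, Busy, Wait}
|Sat(AF (EG (safe ∨ alarm)))| = |{Send, Busy, Wait}| = 3.

3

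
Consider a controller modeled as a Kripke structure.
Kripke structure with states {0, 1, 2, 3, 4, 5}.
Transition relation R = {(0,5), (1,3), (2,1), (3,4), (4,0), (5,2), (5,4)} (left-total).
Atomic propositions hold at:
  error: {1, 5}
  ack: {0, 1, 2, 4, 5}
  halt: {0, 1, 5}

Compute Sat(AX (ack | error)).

{0, 2, 3, 4, 5}

Sat(ack | error) = {0, 1, 2, 4, 5}
Sat(AX (ack | error)) = {s : every successor in {0, 1, 2, 4, 5}} = {0, 2, 3, 4, 5}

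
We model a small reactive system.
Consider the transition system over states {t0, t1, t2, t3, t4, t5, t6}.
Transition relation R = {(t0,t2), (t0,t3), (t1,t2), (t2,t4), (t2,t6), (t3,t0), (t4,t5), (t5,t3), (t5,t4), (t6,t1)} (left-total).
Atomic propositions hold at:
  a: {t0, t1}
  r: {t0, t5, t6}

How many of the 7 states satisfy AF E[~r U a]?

Sat(~r) = {t1, t2, t3, t4}
E[~r U a]: least fixpoint, start Z0 = Sat(a) = {t0, t1}, add states in Sat(~r) with some successor in Z. Z1 = {t0, t1, t3}; fixed.
Sat(E[~r U a]) = {t0, t1, t3}
AF E[~r U a]: least fixpoint, start Z0 = {t0, t1, t3}, add states with every successor in Z. Z1 = {t0, t1, t3, t6}; fixed.
Sat(AF E[~r U a]) = {t0, t1, t3, t6}
|Sat(AF E[~r U a])| = |{t0, t1, t3, t6}| = 4.

4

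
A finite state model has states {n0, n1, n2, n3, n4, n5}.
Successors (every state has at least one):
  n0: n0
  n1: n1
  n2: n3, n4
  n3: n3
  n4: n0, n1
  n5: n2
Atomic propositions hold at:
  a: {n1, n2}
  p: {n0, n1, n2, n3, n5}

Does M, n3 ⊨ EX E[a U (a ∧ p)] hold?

No

Sat(a ∧ p) = {n1, n2}
E[a U (a ∧ p)]: least fixpoint, start Z0 = Sat((a ∧ p)) = {n1, n2}, add states in Sat(a) with some successor in Z. Already a fixed point.
Sat(E[a U (a ∧ p)]) = {n1, n2}
Sat(EX E[a U (a ∧ p)]) = {s : some successor in {n1, n2}} = {n1, n4, n5}
n3 ∉ Sat(EX E[a U (a ∧ p)]) = {n1, n4, n5}, so the formula does not hold at n3.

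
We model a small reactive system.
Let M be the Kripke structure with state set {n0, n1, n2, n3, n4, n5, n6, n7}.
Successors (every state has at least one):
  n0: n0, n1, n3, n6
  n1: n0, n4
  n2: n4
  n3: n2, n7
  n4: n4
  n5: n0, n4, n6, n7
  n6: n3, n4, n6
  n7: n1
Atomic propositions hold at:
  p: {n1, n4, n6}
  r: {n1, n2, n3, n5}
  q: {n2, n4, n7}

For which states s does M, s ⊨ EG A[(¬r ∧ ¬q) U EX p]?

{n0, n1, n2, n4, n5, n6, n7}

Sat(¬r) = {n0, n4, n6, n7}
Sat(¬q) = {n0, n1, n3, n5, n6}
Sat(¬r ∧ ¬q) = {n0, n6}
Sat(EX p) = {s : some successor in {n1, n4, n6}} = {n0, n1, n2, n4, n5, n6, n7}
A[(¬r ∧ ¬q) U EX p]: least fixpoint, start Z0 = Sat(EX p) = {n0, n1, n2, n4, n5, n6, n7}, add states in Sat(¬r ∧ ¬q) with every successor in Z. Already a fixed point.
Sat(A[(¬r ∧ ¬q) U EX p]) = {n0, n1, n2, n4, n5, n6, n7}
EG A[(¬r ∧ ¬q) U EX p]: greatest fixpoint, start Z0 = {n0, n1, n2, n4, n5, n6, n7}, keep only states in Sat with some successor in Z. Already a fixed point.
Sat(EG A[(¬r ∧ ¬q) U EX p]) = {n0, n1, n2, n4, n5, n6, n7}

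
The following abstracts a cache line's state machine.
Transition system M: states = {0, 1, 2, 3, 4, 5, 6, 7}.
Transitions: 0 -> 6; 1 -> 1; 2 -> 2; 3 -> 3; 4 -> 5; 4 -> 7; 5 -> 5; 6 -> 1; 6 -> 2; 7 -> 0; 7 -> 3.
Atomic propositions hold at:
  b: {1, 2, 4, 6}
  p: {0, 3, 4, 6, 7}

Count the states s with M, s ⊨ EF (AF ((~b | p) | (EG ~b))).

6

Sat(~b) = {0, 3, 5, 7}
Sat(~b | p) = {0, 3, 4, 5, 6, 7}
EG ~b: greatest fixpoint, start Z0 = {0, 3, 5, 7}, keep only states in Sat with some successor in Z. Z1 = {3, 5, 7}; fixed.
Sat(EG ~b) = {3, 5, 7}
Sat((~b | p) | (EG ~b)) = {0, 3, 4, 5, 6, 7}
AF ((~b | p) | (EG ~b)): least fixpoint, start Z0 = {0, 3, 4, 5, 6, 7}, add states with every successor in Z. Already a fixed point.
Sat(AF ((~b | p) | (EG ~b))) = {0, 3, 4, 5, 6, 7}
EF (AF ((~b | p) | (EG ~b))): least fixpoint, start Z0 = {0, 3, 4, 5, 6, 7}, add states with some successor in Z. Already a fixed point.
Sat(EF (AF ((~b | p) | (EG ~b)))) = {0, 3, 4, 5, 6, 7}
|Sat(EF (AF ((~b | p) | (EG ~b))))| = |{0, 3, 4, 5, 6, 7}| = 6.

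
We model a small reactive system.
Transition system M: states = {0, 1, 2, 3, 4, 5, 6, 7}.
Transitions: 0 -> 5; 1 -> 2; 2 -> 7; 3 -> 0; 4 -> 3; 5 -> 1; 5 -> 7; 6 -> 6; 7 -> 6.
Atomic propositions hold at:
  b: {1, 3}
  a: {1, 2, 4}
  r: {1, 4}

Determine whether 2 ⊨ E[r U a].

Yes

E[r U a]: least fixpoint, start Z0 = Sat(a) = {1, 2, 4}, add states in Sat(r) with some successor in Z. Already a fixed point.
Sat(E[r U a]) = {1, 2, 4}
2 ∈ Sat(E[r U a]) = {1, 2, 4}, so the formula holds at 2.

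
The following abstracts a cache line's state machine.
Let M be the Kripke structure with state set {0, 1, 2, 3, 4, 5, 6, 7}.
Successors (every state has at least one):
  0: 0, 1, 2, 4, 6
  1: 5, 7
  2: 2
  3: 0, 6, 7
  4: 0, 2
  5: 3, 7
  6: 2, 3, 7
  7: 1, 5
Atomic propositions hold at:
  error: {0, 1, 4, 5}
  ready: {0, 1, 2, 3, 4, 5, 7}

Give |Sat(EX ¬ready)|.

Sat(¬ready) = {6}
Sat(EX ¬ready) = {s : some successor in {6}} = {0, 3}
|Sat(EX ¬ready)| = |{0, 3}| = 2.

2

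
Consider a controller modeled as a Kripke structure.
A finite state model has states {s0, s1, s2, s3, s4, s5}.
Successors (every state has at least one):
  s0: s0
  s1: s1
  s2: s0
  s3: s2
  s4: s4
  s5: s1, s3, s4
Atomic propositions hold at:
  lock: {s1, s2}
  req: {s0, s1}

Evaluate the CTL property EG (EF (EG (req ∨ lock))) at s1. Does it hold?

Sat(req ∨ lock) = {s0, s1, s2}
EG (req ∨ lock): greatest fixpoint, start Z0 = {s0, s1, s2}, keep only states in Sat with some successor in Z. Already a fixed point.
Sat(EG (req ∨ lock)) = {s0, s1, s2}
EF (EG (req ∨ lock)): least fixpoint, start Z0 = {s0, s1, s2}, add states with some successor in Z. Z1 = {s0, s1, s2, s3, s5}; fixed.
Sat(EF (EG (req ∨ lock))) = {s0, s1, s2, s3, s5}
EG (EF (EG (req ∨ lock))): greatest fixpoint, start Z0 = {s0, s1, s2, s3, s5}, keep only states in Sat with some successor in Z. Already a fixed point.
Sat(EG (EF (EG (req ∨ lock)))) = {s0, s1, s2, s3, s5}
s1 ∈ Sat(EG (EF (EG (req ∨ lock)))) = {s0, s1, s2, s3, s5}, so the formula holds at s1.

Yes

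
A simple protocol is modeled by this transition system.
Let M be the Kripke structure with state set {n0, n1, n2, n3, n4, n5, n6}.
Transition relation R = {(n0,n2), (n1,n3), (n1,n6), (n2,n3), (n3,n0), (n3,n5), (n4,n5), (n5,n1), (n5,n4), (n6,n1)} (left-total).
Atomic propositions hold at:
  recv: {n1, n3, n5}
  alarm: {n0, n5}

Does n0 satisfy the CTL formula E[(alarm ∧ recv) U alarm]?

Sat(alarm ∧ recv) = {n5}
E[(alarm ∧ recv) U alarm]: least fixpoint, start Z0 = Sat(alarm) = {n0, n5}, add states in Sat(alarm ∧ recv) with some successor in Z. Already a fixed point.
Sat(E[(alarm ∧ recv) U alarm]) = {n0, n5}
n0 ∈ Sat(E[(alarm ∧ recv) U alarm]) = {n0, n5}, so the formula holds at n0.

Yes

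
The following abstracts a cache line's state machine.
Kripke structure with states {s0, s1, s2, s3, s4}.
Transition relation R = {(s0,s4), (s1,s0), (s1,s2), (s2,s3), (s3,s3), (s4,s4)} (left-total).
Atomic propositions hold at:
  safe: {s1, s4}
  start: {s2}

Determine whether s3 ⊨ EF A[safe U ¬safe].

Yes

Sat(¬safe) = {s0, s2, s3}
A[safe U ¬safe]: least fixpoint, start Z0 = Sat(¬safe) = {s0, s2, s3}, add states in Sat(safe) with every successor in Z. Z1 = {s0, s1, s2, s3}; fixed.
Sat(A[safe U ¬safe]) = {s0, s1, s2, s3}
EF A[safe U ¬safe]: least fixpoint, start Z0 = {s0, s1, s2, s3}, add states with some successor in Z. Already a fixed point.
Sat(EF A[safe U ¬safe]) = {s0, s1, s2, s3}
s3 ∈ Sat(EF A[safe U ¬safe]) = {s0, s1, s2, s3}, so the formula holds at s3.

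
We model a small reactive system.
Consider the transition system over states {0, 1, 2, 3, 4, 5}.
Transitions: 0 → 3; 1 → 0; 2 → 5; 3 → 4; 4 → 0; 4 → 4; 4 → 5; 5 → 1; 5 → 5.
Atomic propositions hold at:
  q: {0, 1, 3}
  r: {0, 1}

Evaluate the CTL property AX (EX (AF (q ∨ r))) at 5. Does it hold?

Yes

Sat(q ∨ r) = {0, 1, 3}
AF (q ∨ r): least fixpoint, start Z0 = {0, 1, 3}, add states with every successor in Z. Already a fixed point.
Sat(AF (q ∨ r)) = {0, 1, 3}
Sat(EX (AF (q ∨ r))) = {s : some successor in {0, 1, 3}} = {0, 1, 4, 5}
Sat(AX (EX (AF (q ∨ r)))) = {s : every successor in {0, 1, 4, 5}} = {1, 2, 3, 4, 5}
5 ∈ Sat(AX (EX (AF (q ∨ r)))) = {1, 2, 3, 4, 5}, so the formula holds at 5.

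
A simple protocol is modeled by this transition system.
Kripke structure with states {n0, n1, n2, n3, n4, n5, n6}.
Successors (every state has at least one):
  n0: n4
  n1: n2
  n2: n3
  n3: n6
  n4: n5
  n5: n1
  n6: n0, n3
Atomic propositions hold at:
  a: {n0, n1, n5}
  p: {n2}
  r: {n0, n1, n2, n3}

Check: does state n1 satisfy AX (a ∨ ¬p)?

No

Sat(¬p) = {n0, n1, n3, n4, n5, n6}
Sat(a ∨ ¬p) = {n0, n1, n3, n4, n5, n6}
Sat(AX (a ∨ ¬p)) = {s : every successor in {n0, n1, n3, n4, n5, n6}} = {n0, n2, n3, n4, n5, n6}
n1 ∉ Sat(AX (a ∨ ¬p)) = {n0, n2, n3, n4, n5, n6}, so the formula does not hold at n1.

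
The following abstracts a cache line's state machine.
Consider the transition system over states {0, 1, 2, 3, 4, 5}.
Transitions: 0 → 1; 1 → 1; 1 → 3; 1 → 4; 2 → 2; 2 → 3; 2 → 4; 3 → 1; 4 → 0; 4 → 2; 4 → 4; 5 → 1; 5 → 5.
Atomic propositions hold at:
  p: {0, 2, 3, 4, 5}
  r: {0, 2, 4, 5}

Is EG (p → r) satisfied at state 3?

Sat(p → r) = {0, 1, 2, 4, 5}
EG (p → r): greatest fixpoint, start Z0 = {0, 1, 2, 4, 5}, keep only states in Sat with some successor in Z. Already a fixed point.
Sat(EG (p → r)) = {0, 1, 2, 4, 5}
3 ∉ Sat(EG (p → r)) = {0, 1, 2, 4, 5}, so the formula does not hold at 3.

No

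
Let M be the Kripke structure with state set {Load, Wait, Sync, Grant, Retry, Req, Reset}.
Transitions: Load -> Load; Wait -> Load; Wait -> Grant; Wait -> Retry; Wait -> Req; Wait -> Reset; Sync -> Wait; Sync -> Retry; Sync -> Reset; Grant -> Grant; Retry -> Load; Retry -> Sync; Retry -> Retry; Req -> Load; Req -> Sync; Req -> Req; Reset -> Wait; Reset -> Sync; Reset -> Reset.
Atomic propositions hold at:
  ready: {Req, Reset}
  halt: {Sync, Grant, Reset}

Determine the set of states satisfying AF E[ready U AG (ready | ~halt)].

{Load, Req}

Sat(~halt) = {Load, Wait, Retry, Req}
Sat(ready | ~halt) = {Load, Wait, Retry, Req, Reset}
AG (ready | ~halt): greatest fixpoint, start Z0 = {Load, Wait, Retry, Req, Reset}, keep only states in Sat with every successor in Z. Z1 = {Load}; fixed.
Sat(AG (ready | ~halt)) = {Load}
E[ready U AG (ready | ~halt)]: least fixpoint, start Z0 = Sat(AG (ready | ~halt)) = {Load}, add states in Sat(ready) with some successor in Z. Z1 = {Load, Req}; fixed.
Sat(E[ready U AG (ready | ~halt)]) = {Load, Req}
AF E[ready U AG (ready | ~halt)]: least fixpoint, start Z0 = {Load, Req}, add states with every successor in Z. Already a fixed point.
Sat(AF E[ready U AG (ready | ~halt)]) = {Load, Req}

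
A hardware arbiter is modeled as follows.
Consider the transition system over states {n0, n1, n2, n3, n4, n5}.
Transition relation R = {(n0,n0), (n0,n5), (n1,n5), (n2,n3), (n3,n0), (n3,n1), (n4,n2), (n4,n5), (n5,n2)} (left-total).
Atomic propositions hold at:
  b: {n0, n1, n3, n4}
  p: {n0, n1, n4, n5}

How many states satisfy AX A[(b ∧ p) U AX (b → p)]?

Sat(b ∧ p) = {n0, n1, n4}
Sat(b → p) = {n0, n1, n2, n4, n5}
Sat(AX (b → p)) = {s : every successor in {n0, n1, n2, n4, n5}} = {n0, n1, n3, n4, n5}
A[(b ∧ p) U AX (b → p)]: least fixpoint, start Z0 = Sat(AX (b → p)) = {n0, n1, n3, n4, n5}, add states in Sat(b ∧ p) with every successor in Z. Already a fixed point.
Sat(A[(b ∧ p) U AX (b → p)]) = {n0, n1, n3, n4, n5}
Sat(AX A[(b ∧ p) U AX (b → p)]) = {s : every successor in {n0, n1, n3, n4, n5}} = {n0, n1, n2, n3}
|Sat(AX A[(b ∧ p) U AX (b → p)])| = |{n0, n1, n2, n3}| = 4.

4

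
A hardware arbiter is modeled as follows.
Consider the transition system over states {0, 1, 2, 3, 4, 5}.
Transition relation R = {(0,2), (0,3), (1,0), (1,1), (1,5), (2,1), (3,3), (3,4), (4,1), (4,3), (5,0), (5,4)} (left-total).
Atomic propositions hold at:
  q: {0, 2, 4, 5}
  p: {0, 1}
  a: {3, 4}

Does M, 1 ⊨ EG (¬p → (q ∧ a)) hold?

Sat(¬p) = {2, 3, 4, 5}
Sat(q ∧ a) = {4}
Sat(¬p → (q ∧ a)) = {0, 1, 4}
EG (¬p → (q ∧ a)): greatest fixpoint, start Z0 = {0, 1, 4}, keep only states in Sat with some successor in Z. Z1 = {1, 4}; fixed.
Sat(EG (¬p → (q ∧ a))) = {1, 4}
1 ∈ Sat(EG (¬p → (q ∧ a))) = {1, 4}, so the formula holds at 1.

Yes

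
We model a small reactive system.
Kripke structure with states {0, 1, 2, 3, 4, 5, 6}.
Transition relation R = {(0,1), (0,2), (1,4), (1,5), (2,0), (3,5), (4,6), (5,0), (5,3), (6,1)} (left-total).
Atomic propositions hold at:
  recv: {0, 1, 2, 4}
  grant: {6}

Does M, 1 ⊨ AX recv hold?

No

Sat(AX recv) = {s : every successor in {0, 1, 2, 4}} = {0, 2, 6}
1 ∉ Sat(AX recv) = {0, 2, 6}, so the formula does not hold at 1.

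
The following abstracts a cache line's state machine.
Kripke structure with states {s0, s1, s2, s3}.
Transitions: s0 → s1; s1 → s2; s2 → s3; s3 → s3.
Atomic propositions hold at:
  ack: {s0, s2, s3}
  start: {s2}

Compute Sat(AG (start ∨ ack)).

{s2, s3}

Sat(start ∨ ack) = {s0, s2, s3}
AG (start ∨ ack): greatest fixpoint, start Z0 = {s0, s2, s3}, keep only states in Sat with every successor in Z. Z1 = {s2, s3}; fixed.
Sat(AG (start ∨ ack)) = {s2, s3}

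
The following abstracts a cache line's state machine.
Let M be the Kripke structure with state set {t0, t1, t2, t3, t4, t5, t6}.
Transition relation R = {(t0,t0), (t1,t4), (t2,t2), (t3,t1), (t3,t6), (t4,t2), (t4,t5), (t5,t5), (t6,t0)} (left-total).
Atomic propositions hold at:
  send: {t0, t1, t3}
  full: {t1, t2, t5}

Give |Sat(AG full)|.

2

AG full: greatest fixpoint, start Z0 = {t1, t2, t5}, keep only states in Sat with every successor in Z. Z1 = {t2, t5}; fixed.
Sat(AG full) = {t2, t5}
|Sat(AG full)| = |{t2, t5}| = 2.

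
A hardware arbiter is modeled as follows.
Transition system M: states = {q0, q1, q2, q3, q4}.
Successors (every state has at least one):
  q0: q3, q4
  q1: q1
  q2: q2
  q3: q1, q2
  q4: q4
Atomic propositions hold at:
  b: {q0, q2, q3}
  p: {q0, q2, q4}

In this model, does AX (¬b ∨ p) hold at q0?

Sat(¬b) = {q1, q4}
Sat(¬b ∨ p) = {q0, q1, q2, q4}
Sat(AX (¬b ∨ p)) = {s : every successor in {q0, q1, q2, q4}} = {q1, q2, q3, q4}
q0 ∉ Sat(AX (¬b ∨ p)) = {q1, q2, q3, q4}, so the formula does not hold at q0.

No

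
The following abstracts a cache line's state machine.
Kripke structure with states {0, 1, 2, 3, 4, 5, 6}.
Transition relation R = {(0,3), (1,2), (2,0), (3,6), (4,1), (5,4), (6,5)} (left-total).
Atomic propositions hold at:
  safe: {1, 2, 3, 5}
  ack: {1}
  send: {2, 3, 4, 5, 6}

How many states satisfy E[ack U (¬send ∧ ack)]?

Sat(¬send) = {0, 1}
Sat(¬send ∧ ack) = {1}
E[ack U (¬send ∧ ack)]: least fixpoint, start Z0 = Sat((¬send ∧ ack)) = {1}, add states in Sat(ack) with some successor in Z. Already a fixed point.
Sat(E[ack U (¬send ∧ ack)]) = {1}
|Sat(E[ack U (¬send ∧ ack)])| = |{1}| = 1.

1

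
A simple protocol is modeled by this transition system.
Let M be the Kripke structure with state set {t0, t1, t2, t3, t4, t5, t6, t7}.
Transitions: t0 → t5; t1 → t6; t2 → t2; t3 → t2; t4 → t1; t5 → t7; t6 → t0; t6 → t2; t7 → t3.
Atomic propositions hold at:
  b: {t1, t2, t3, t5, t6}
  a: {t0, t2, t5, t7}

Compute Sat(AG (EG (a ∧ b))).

Sat(a ∧ b) = {t2, t5}
EG (a ∧ b): greatest fixpoint, start Z0 = {t2, t5}, keep only states in Sat with some successor in Z. Z1 = {t2}; fixed.
Sat(EG (a ∧ b)) = {t2}
AG (EG (a ∧ b)): greatest fixpoint, start Z0 = {t2}, keep only states in Sat with every successor in Z. Already a fixed point.
Sat(AG (EG (a ∧ b))) = {t2}

{t2}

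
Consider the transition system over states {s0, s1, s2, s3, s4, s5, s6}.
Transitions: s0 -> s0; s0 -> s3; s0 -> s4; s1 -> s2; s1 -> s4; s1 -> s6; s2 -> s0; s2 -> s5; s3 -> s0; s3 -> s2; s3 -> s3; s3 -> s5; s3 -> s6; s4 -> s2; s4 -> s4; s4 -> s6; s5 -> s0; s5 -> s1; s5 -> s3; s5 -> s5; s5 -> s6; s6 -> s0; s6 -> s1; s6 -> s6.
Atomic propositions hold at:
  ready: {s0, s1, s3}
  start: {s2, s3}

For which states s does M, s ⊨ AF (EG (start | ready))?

{s0, s1, s2, s3}

Sat(start | ready) = {s0, s1, s2, s3}
EG (start | ready): greatest fixpoint, start Z0 = {s0, s1, s2, s3}, keep only states in Sat with some successor in Z. Already a fixed point.
Sat(EG (start | ready)) = {s0, s1, s2, s3}
AF (EG (start | ready)): least fixpoint, start Z0 = {s0, s1, s2, s3}, add states with every successor in Z. Already a fixed point.
Sat(AF (EG (start | ready))) = {s0, s1, s2, s3}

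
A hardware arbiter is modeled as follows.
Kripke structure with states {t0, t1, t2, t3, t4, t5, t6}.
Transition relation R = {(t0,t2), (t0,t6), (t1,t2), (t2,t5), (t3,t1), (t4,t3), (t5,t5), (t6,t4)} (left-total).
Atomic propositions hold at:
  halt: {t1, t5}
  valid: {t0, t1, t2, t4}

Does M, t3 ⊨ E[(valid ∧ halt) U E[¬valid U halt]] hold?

Sat(valid ∧ halt) = {t1}
Sat(¬valid) = {t3, t5, t6}
E[¬valid U halt]: least fixpoint, start Z0 = Sat(halt) = {t1, t5}, add states in Sat(¬valid) with some successor in Z. Z1 = {t1, t3, t5}; fixed.
Sat(E[¬valid U halt]) = {t1, t3, t5}
E[(valid ∧ halt) U E[¬valid U halt]]: least fixpoint, start Z0 = Sat(E[¬valid U halt]) = {t1, t3, t5}, add states in Sat(valid ∧ halt) with some successor in Z. Already a fixed point.
Sat(E[(valid ∧ halt) U E[¬valid U halt]]) = {t1, t3, t5}
t3 ∈ Sat(E[(valid ∧ halt) U E[¬valid U halt]]) = {t1, t3, t5}, so the formula holds at t3.

Yes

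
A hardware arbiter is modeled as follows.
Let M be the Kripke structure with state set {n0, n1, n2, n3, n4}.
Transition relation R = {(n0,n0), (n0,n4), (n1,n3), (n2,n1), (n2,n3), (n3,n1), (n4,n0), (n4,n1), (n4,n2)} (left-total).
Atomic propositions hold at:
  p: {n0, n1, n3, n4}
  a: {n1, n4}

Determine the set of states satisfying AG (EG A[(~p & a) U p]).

{n1, n3}

Sat(~p) = {n2}
Sat(~p & a) = ∅
A[(~p & a) U p]: least fixpoint, start Z0 = Sat(p) = {n0, n1, n3, n4}, add states in Sat(~p & a) with every successor in Z. Already a fixed point.
Sat(A[(~p & a) U p]) = {n0, n1, n3, n4}
EG A[(~p & a) U p]: greatest fixpoint, start Z0 = {n0, n1, n3, n4}, keep only states in Sat with some successor in Z. Already a fixed point.
Sat(EG A[(~p & a) U p]) = {n0, n1, n3, n4}
AG (EG A[(~p & a) U p]): greatest fixpoint, start Z0 = {n0, n1, n3, n4}, keep only states in Sat with every successor in Z. Z1 = {n0, n1, n3}; Z2 = {n1, n3}; fixed.
Sat(AG (EG A[(~p & a) U p])) = {n1, n3}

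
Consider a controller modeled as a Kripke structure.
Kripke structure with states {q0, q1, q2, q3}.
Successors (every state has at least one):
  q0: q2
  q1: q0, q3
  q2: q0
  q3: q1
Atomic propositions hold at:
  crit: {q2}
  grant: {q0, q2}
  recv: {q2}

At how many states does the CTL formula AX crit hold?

Sat(AX crit) = {s : every successor in {q2}} = {q0}
|Sat(AX crit)| = |{q0}| = 1.

1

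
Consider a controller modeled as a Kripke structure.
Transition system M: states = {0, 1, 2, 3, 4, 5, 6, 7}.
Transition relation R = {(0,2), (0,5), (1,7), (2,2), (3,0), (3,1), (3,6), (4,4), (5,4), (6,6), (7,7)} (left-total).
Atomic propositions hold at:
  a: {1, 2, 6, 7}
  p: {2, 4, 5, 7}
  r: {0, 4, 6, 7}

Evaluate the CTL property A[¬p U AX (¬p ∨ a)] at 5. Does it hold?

Sat(¬p) = {0, 1, 3, 6}
Sat(¬p ∨ a) = {0, 1, 2, 3, 6, 7}
Sat(AX (¬p ∨ a)) = {s : every successor in {0, 1, 2, 3, 6, 7}} = {1, 2, 3, 6, 7}
A[¬p U AX (¬p ∨ a)]: least fixpoint, start Z0 = Sat(AX (¬p ∨ a)) = {1, 2, 3, 6, 7}, add states in Sat(¬p) with every successor in Z. Already a fixed point.
Sat(A[¬p U AX (¬p ∨ a)]) = {1, 2, 3, 6, 7}
5 ∉ Sat(A[¬p U AX (¬p ∨ a)]) = {1, 2, 3, 6, 7}, so the formula does not hold at 5.

No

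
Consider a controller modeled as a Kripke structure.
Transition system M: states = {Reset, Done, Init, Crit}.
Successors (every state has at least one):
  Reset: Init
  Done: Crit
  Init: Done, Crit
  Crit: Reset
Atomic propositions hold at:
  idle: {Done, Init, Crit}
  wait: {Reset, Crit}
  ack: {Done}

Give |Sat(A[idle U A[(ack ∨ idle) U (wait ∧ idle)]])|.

3

Sat(ack ∨ idle) = {Done, Init, Crit}
Sat(wait ∧ idle) = {Crit}
A[(ack ∨ idle) U (wait ∧ idle)]: least fixpoint, start Z0 = Sat((wait ∧ idle)) = {Crit}, add states in Sat(ack ∨ idle) with every successor in Z. Z1 = {Done, Crit}; Z2 = {Done, Init, Crit}; fixed.
Sat(A[(ack ∨ idle) U (wait ∧ idle)]) = {Done, Init, Crit}
A[idle U A[(ack ∨ idle) U (wait ∧ idle)]]: least fixpoint, start Z0 = Sat(A[(ack ∨ idle) U (wait ∧ idle)]) = {Done, Init, Crit}, add states in Sat(idle) with every successor in Z. Already a fixed point.
Sat(A[idle U A[(ack ∨ idle) U (wait ∧ idle)]]) = {Done, Init, Crit}
|Sat(A[idle U A[(ack ∨ idle) U (wait ∧ idle)]])| = |{Done, Init, Crit}| = 3.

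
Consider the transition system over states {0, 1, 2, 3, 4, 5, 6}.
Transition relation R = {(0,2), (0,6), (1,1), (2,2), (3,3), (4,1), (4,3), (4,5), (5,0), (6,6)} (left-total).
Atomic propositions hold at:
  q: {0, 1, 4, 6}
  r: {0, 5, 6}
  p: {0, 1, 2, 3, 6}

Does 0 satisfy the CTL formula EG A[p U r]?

Yes

A[p U r]: least fixpoint, start Z0 = Sat(r) = {0, 5, 6}, add states in Sat(p) with every successor in Z. Already a fixed point.
Sat(A[p U r]) = {0, 5, 6}
EG A[p U r]: greatest fixpoint, start Z0 = {0, 5, 6}, keep only states in Sat with some successor in Z. Already a fixed point.
Sat(EG A[p U r]) = {0, 5, 6}
0 ∈ Sat(EG A[p U r]) = {0, 5, 6}, so the formula holds at 0.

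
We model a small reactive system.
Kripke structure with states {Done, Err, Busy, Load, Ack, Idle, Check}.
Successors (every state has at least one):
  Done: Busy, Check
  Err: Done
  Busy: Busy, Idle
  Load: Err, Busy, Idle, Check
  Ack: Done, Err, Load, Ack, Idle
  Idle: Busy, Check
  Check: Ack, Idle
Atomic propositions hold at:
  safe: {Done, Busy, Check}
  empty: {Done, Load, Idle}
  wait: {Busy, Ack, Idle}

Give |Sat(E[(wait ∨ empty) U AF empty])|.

6

Sat(wait ∨ empty) = {Done, Busy, Load, Ack, Idle}
AF empty: least fixpoint, start Z0 = {Done, Load, Idle}, add states with every successor in Z. Z1 = {Done, Err, Load, Idle}; fixed.
Sat(AF empty) = {Done, Err, Load, Idle}
E[(wait ∨ empty) U AF empty]: least fixpoint, start Z0 = Sat(AF empty) = {Done, Err, Load, Idle}, add states in Sat(wait ∨ empty) with some successor in Z. Z1 = {Done, Err, Busy, Load, Ack, Idle}; fixed.
Sat(E[(wait ∨ empty) U AF empty]) = {Done, Err, Busy, Load, Ack, Idle}
|Sat(E[(wait ∨ empty) U AF empty])| = |{Done, Err, Busy, Load, Ack, Idle}| = 6.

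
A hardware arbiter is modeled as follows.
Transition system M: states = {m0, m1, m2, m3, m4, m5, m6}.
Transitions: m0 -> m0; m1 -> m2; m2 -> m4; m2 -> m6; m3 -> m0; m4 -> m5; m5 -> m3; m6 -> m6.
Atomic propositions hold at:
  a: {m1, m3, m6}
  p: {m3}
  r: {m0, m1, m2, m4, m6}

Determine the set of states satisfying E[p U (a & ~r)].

{m3}

Sat(~r) = {m3, m5}
Sat(a & ~r) = {m3}
E[p U (a & ~r)]: least fixpoint, start Z0 = Sat((a & ~r)) = {m3}, add states in Sat(p) with some successor in Z. Already a fixed point.
Sat(E[p U (a & ~r)]) = {m3}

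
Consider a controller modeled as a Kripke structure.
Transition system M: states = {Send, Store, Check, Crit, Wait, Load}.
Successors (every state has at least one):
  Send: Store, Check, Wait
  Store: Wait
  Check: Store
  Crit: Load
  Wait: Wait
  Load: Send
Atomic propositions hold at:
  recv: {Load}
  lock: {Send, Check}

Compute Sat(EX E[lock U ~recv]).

Sat(~recv) = {Send, Store, Check, Crit, Wait}
E[lock U ~recv]: least fixpoint, start Z0 = Sat(~recv) = {Send, Store, Check, Crit, Wait}, add states in Sat(lock) with some successor in Z. Already a fixed point.
Sat(E[lock U ~recv]) = {Send, Store, Check, Crit, Wait}
Sat(EX E[lock U ~recv]) = {s : some successor in {Send, Store, Check, Crit, Wait}} = {Send, Store, Check, Wait, Load}

{Send, Store, Check, Wait, Load}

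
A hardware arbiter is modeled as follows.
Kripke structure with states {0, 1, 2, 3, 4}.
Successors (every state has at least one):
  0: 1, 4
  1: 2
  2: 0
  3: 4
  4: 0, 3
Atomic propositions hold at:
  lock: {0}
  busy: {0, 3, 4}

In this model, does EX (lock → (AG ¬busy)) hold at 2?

Sat(¬busy) = {1, 2}
AG ¬busy: greatest fixpoint, start Z0 = {1, 2}, keep only states in Sat with every successor in Z. Z1 = {1}; Z2 = ∅; fixed.
Sat(AG ¬busy) = ∅
Sat(lock → (AG ¬busy)) = {1, 2, 3, 4}
Sat(EX (lock → (AG ¬busy))) = {s : some successor in {1, 2, 3, 4}} = {0, 1, 3, 4}
2 ∉ Sat(EX (lock → (AG ¬busy))) = {0, 1, 3, 4}, so the formula does not hold at 2.

No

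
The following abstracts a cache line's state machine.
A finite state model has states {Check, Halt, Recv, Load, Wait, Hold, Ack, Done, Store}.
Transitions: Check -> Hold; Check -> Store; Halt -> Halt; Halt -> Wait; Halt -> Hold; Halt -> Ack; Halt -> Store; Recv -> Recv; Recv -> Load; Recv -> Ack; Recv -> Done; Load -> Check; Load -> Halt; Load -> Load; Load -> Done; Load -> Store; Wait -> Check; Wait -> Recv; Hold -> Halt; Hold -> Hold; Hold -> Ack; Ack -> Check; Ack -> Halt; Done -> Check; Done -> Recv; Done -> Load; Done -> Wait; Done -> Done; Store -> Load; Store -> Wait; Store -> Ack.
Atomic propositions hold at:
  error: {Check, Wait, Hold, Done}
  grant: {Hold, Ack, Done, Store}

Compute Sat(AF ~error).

{Halt, Recv, Load, Ack, Store}

Sat(~error) = {Halt, Recv, Load, Ack, Store}
AF ~error: least fixpoint, start Z0 = {Halt, Recv, Load, Ack, Store}, add states with every successor in Z. Already a fixed point.
Sat(AF ~error) = {Halt, Recv, Load, Ack, Store}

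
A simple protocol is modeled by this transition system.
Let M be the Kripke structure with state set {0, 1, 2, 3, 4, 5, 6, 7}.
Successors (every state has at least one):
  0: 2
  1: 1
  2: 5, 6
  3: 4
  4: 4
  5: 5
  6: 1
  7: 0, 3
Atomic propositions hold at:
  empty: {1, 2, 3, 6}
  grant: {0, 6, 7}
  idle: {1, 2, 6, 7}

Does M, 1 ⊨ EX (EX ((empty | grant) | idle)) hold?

Sat(empty | grant) = {0, 1, 2, 3, 6, 7}
Sat((empty | grant) | idle) = {0, 1, 2, 3, 6, 7}
Sat(EX ((empty | grant) | idle)) = {s : some successor in {0, 1, 2, 3, 6, 7}} = {0, 1, 2, 6, 7}
Sat(EX (EX ((empty | grant) | idle))) = {s : some successor in {0, 1, 2, 6, 7}} = {0, 1, 2, 6, 7}
1 ∈ Sat(EX (EX ((empty | grant) | idle))) = {0, 1, 2, 6, 7}, so the formula holds at 1.

Yes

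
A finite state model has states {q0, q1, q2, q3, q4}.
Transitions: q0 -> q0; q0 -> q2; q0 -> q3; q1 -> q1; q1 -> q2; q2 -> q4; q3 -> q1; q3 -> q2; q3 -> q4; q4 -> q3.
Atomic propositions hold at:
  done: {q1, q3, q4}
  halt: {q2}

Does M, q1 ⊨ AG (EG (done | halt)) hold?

Yes

Sat(done | halt) = {q1, q2, q3, q4}
EG (done | halt): greatest fixpoint, start Z0 = {q1, q2, q3, q4}, keep only states in Sat with some successor in Z. Already a fixed point.
Sat(EG (done | halt)) = {q1, q2, q3, q4}
AG (EG (done | halt)): greatest fixpoint, start Z0 = {q1, q2, q3, q4}, keep only states in Sat with every successor in Z. Already a fixed point.
Sat(AG (EG (done | halt))) = {q1, q2, q3, q4}
q1 ∈ Sat(AG (EG (done | halt))) = {q1, q2, q3, q4}, so the formula holds at q1.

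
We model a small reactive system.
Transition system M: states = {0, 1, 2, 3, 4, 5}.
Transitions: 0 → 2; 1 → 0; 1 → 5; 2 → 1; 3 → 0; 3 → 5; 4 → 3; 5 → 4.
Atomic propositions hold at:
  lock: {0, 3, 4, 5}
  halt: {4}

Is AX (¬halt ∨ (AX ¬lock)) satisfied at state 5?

No

Sat(¬halt) = {0, 1, 2, 3, 5}
Sat(¬lock) = {1, 2}
Sat(AX ¬lock) = {s : every successor in {1, 2}} = {0, 2}
Sat(¬halt ∨ (AX ¬lock)) = {0, 1, 2, 3, 5}
Sat(AX (¬halt ∨ (AX ¬lock))) = {s : every successor in {0, 1, 2, 3, 5}} = {0, 1, 2, 3, 4}
5 ∉ Sat(AX (¬halt ∨ (AX ¬lock))) = {0, 1, 2, 3, 4}, so the formula does not hold at 5.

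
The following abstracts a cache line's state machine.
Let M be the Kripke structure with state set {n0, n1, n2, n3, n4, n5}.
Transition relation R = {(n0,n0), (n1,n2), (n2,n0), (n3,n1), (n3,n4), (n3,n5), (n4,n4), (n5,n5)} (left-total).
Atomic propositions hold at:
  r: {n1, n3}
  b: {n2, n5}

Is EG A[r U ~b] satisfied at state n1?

Sat(~b) = {n0, n1, n3, n4}
A[r U ~b]: least fixpoint, start Z0 = Sat(~b) = {n0, n1, n3, n4}, add states in Sat(r) with every successor in Z. Already a fixed point.
Sat(A[r U ~b]) = {n0, n1, n3, n4}
EG A[r U ~b]: greatest fixpoint, start Z0 = {n0, n1, n3, n4}, keep only states in Sat with some successor in Z. Z1 = {n0, n3, n4}; fixed.
Sat(EG A[r U ~b]) = {n0, n3, n4}
n1 ∉ Sat(EG A[r U ~b]) = {n0, n3, n4}, so the formula does not hold at n1.

No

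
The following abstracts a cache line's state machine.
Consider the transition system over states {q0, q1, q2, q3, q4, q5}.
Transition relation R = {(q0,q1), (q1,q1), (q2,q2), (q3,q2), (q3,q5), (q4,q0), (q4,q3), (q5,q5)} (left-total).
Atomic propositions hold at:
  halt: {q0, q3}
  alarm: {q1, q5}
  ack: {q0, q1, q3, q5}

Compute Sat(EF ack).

{q0, q1, q3, q4, q5}

EF ack: least fixpoint, start Z0 = {q0, q1, q3, q5}, add states with some successor in Z. Z1 = {q0, q1, q3, q4, q5}; fixed.
Sat(EF ack) = {q0, q1, q3, q4, q5}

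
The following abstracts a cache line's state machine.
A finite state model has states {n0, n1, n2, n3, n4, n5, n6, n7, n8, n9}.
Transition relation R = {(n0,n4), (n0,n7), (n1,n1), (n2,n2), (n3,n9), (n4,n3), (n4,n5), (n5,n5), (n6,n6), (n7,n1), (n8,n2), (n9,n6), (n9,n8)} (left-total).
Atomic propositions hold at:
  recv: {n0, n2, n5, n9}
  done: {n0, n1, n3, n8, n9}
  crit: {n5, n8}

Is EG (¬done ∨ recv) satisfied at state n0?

Yes

Sat(¬done) = {n2, n4, n5, n6, n7}
Sat(¬done ∨ recv) = {n0, n2, n4, n5, n6, n7, n9}
EG (¬done ∨ recv): greatest fixpoint, start Z0 = {n0, n2, n4, n5, n6, n7, n9}, keep only states in Sat with some successor in Z. Z1 = {n0, n2, n4, n5, n6, n9}; fixed.
Sat(EG (¬done ∨ recv)) = {n0, n2, n4, n5, n6, n9}
n0 ∈ Sat(EG (¬done ∨ recv)) = {n0, n2, n4, n5, n6, n9}, so the formula holds at n0.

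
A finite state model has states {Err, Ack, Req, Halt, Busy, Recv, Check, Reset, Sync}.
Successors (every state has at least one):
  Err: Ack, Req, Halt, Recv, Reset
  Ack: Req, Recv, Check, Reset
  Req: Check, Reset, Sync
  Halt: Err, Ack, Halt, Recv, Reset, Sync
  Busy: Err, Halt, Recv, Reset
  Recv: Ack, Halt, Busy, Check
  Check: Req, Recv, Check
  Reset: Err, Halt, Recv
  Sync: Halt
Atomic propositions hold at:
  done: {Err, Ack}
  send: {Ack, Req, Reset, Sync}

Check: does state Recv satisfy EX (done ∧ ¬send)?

No

Sat(¬send) = {Err, Halt, Busy, Recv, Check}
Sat(done ∧ ¬send) = {Err}
Sat(EX (done ∧ ¬send)) = {s : some successor in {Err}} = {Halt, Busy, Reset}
Recv ∉ Sat(EX (done ∧ ¬send)) = {Halt, Busy, Reset}, so the formula does not hold at Recv.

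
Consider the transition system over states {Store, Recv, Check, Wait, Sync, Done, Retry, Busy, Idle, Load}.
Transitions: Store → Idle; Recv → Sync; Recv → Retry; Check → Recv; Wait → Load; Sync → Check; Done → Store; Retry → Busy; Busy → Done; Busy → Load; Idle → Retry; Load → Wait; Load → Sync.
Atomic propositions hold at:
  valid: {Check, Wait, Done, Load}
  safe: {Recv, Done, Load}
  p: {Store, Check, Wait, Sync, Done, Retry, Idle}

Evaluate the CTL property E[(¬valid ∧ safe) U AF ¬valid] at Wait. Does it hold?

No

Sat(¬valid) = {Store, Recv, Sync, Retry, Busy, Idle}
Sat(¬valid ∧ safe) = {Recv}
AF ¬valid: least fixpoint, start Z0 = {Store, Recv, Sync, Retry, Busy, Idle}, add states with every successor in Z. Z1 = {Store, Recv, Check, Sync, Done, Retry, Busy, Idle}; fixed.
Sat(AF ¬valid) = {Store, Recv, Check, Sync, Done, Retry, Busy, Idle}
E[(¬valid ∧ safe) U AF ¬valid]: least fixpoint, start Z0 = Sat(AF ¬valid) = {Store, Recv, Check, Sync, Done, Retry, Busy, Idle}, add states in Sat(¬valid ∧ safe) with some successor in Z. Already a fixed point.
Sat(E[(¬valid ∧ safe) U AF ¬valid]) = {Store, Recv, Check, Sync, Done, Retry, Busy, Idle}
Wait ∉ Sat(E[(¬valid ∧ safe) U AF ¬valid]) = {Store, Recv, Check, Sync, Done, Retry, Busy, Idle}, so the formula does not hold at Wait.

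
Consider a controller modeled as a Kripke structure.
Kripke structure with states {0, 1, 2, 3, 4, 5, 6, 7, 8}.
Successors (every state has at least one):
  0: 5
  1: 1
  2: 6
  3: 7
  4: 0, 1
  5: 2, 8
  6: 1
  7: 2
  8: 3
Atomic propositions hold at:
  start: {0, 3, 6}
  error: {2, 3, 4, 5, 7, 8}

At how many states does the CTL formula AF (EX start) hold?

Sat(EX start) = {s : some successor in {0, 3, 6}} = {2, 4, 8}
AF (EX start): least fixpoint, start Z0 = {2, 4, 8}, add states with every successor in Z. Z1 = {2, 4, 5, 7, 8}; Z2 = {0, 2, 3, 4, 5, 7, 8}; fixed.
Sat(AF (EX start)) = {0, 2, 3, 4, 5, 7, 8}
|Sat(AF (EX start))| = |{0, 2, 3, 4, 5, 7, 8}| = 7.

7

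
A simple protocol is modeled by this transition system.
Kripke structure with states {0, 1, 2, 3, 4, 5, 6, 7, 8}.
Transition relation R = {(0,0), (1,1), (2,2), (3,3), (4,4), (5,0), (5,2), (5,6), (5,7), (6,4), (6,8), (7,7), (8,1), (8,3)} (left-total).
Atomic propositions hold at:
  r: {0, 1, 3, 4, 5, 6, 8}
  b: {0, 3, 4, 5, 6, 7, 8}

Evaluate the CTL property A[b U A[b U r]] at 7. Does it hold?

No

A[b U r]: least fixpoint, start Z0 = Sat(r) = {0, 1, 3, 4, 5, 6, 8}, add states in Sat(b) with every successor in Z. Already a fixed point.
Sat(A[b U r]) = {0, 1, 3, 4, 5, 6, 8}
A[b U A[b U r]]: least fixpoint, start Z0 = Sat(A[b U r]) = {0, 1, 3, 4, 5, 6, 8}, add states in Sat(b) with every successor in Z. Already a fixed point.
Sat(A[b U A[b U r]]) = {0, 1, 3, 4, 5, 6, 8}
7 ∉ Sat(A[b U A[b U r]]) = {0, 1, 3, 4, 5, 6, 8}, so the formula does not hold at 7.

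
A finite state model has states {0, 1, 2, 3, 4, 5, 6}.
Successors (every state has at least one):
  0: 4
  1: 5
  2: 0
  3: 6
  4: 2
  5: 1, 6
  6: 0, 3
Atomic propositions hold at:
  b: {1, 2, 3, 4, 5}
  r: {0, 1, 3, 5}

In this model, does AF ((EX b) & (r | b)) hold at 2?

Sat(EX b) = {s : some successor in {1, 2, 3, 4, 5}} = {0, 1, 4, 5, 6}
Sat(r | b) = {0, 1, 2, 3, 4, 5}
Sat((EX b) & (r | b)) = {0, 1, 4, 5}
AF ((EX b) & (r | b)): least fixpoint, start Z0 = {0, 1, 4, 5}, add states with every successor in Z. Z1 = {0, 1, 2, 4, 5}; fixed.
Sat(AF ((EX b) & (r | b))) = {0, 1, 2, 4, 5}
2 ∈ Sat(AF ((EX b) & (r | b))) = {0, 1, 2, 4, 5}, so the formula holds at 2.

Yes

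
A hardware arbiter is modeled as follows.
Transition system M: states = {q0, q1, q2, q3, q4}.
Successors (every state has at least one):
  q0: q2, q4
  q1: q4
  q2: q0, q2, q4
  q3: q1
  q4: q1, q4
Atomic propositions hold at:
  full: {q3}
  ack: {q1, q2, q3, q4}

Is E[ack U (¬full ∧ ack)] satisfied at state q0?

Sat(¬full) = {q0, q1, q2, q4}
Sat(¬full ∧ ack) = {q1, q2, q4}
E[ack U (¬full ∧ ack)]: least fixpoint, start Z0 = Sat((¬full ∧ ack)) = {q1, q2, q4}, add states in Sat(ack) with some successor in Z. Z1 = {q1, q2, q3, q4}; fixed.
Sat(E[ack U (¬full ∧ ack)]) = {q1, q2, q3, q4}
q0 ∉ Sat(E[ack U (¬full ∧ ack)]) = {q1, q2, q3, q4}, so the formula does not hold at q0.

No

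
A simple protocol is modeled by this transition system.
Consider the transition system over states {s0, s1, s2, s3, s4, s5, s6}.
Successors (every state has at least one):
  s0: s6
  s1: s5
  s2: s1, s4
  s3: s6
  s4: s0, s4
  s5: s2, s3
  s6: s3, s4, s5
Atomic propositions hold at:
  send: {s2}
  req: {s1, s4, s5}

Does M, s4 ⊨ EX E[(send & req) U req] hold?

Sat(send & req) = ∅
E[(send & req) U req]: least fixpoint, start Z0 = Sat(req) = {s1, s4, s5}, add states in Sat(send & req) with some successor in Z. Already a fixed point.
Sat(E[(send & req) U req]) = {s1, s4, s5}
Sat(EX E[(send & req) U req]) = {s : some successor in {s1, s4, s5}} = {s1, s2, s4, s6}
s4 ∈ Sat(EX E[(send & req) U req]) = {s1, s2, s4, s6}, so the formula holds at s4.

Yes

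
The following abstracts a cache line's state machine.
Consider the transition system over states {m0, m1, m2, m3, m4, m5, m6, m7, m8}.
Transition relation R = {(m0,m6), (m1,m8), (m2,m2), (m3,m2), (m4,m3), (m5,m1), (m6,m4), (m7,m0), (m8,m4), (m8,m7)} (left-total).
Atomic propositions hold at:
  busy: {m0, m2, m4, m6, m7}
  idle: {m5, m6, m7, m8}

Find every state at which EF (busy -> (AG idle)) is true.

AG idle: greatest fixpoint, start Z0 = {m5, m6, m7, m8}, keep only states in Sat with every successor in Z. Z1 = ∅; fixed.
Sat(AG idle) = ∅
Sat(busy -> (AG idle)) = {m1, m3, m5, m8}
EF (busy -> (AG idle)): least fixpoint, start Z0 = {m1, m3, m5, m8}, add states with some successor in Z. Z1 = {m1, m3, m4, m5, m8}; Z2 = {m1, m3, m4, m5, m6, m8}; Z3 = {m0, m1, m3, m4, m5, m6, m8}; Z4 = {m0, m1, m3, m4, m5, m6, m7, m8}; fixed.
Sat(EF (busy -> (AG idle))) = {m0, m1, m3, m4, m5, m6, m7, m8}

{m0, m1, m3, m4, m5, m6, m7, m8}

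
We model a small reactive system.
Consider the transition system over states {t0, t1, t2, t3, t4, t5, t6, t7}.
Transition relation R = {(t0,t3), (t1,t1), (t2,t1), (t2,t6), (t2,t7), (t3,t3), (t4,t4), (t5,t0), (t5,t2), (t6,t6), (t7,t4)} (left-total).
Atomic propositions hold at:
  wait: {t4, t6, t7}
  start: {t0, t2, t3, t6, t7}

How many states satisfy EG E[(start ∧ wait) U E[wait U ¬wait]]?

5

Sat(start ∧ wait) = {t6, t7}
Sat(¬wait) = {t0, t1, t2, t3, t5}
E[wait U ¬wait]: least fixpoint, start Z0 = Sat(¬wait) = {t0, t1, t2, t3, t5}, add states in Sat(wait) with some successor in Z. Already a fixed point.
Sat(E[wait U ¬wait]) = {t0, t1, t2, t3, t5}
E[(start ∧ wait) U E[wait U ¬wait]]: least fixpoint, start Z0 = Sat(E[wait U ¬wait]) = {t0, t1, t2, t3, t5}, add states in Sat(start ∧ wait) with some successor in Z. Already a fixed point.
Sat(E[(start ∧ wait) U E[wait U ¬wait]]) = {t0, t1, t2, t3, t5}
EG E[(start ∧ wait) U E[wait U ¬wait]]: greatest fixpoint, start Z0 = {t0, t1, t2, t3, t5}, keep only states in Sat with some successor in Z. Already a fixed point.
Sat(EG E[(start ∧ wait) U E[wait U ¬wait]]) = {t0, t1, t2, t3, t5}
|Sat(EG E[(start ∧ wait) U E[wait U ¬wait]])| = |{t0, t1, t2, t3, t5}| = 5.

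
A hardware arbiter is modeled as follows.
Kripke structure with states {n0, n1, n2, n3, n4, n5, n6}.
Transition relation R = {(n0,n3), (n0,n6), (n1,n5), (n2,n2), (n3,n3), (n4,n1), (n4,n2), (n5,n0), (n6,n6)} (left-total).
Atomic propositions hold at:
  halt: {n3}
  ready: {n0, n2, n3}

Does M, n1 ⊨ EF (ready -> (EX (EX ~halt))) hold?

Sat(~halt) = {n0, n1, n2, n4, n5, n6}
Sat(EX ~halt) = {s : some successor in {n0, n1, n2, n4, n5, n6}} = {n0, n1, n2, n4, n5, n6}
Sat(EX (EX ~halt)) = {s : some successor in {n0, n1, n2, n4, n5, n6}} = {n0, n1, n2, n4, n5, n6}
Sat(ready -> (EX (EX ~halt))) = {n0, n1, n2, n4, n5, n6}
EF (ready -> (EX (EX ~halt))): least fixpoint, start Z0 = {n0, n1, n2, n4, n5, n6}, add states with some successor in Z. Already a fixed point.
Sat(EF (ready -> (EX (EX ~halt)))) = {n0, n1, n2, n4, n5, n6}
n1 ∈ Sat(EF (ready -> (EX (EX ~halt)))) = {n0, n1, n2, n4, n5, n6}, so the formula holds at n1.

Yes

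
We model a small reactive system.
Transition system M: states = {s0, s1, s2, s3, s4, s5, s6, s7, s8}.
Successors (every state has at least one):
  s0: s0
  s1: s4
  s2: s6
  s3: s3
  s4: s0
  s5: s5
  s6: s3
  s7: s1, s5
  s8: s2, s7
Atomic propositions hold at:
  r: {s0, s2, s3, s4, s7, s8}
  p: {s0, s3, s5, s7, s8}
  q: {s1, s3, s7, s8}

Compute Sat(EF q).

EF q: least fixpoint, start Z0 = {s1, s3, s7, s8}, add states with some successor in Z. Z1 = {s1, s3, s6, s7, s8}; Z2 = {s1, s2, s3, s6, s7, s8}; fixed.
Sat(EF q) = {s1, s2, s3, s6, s7, s8}

{s1, s2, s3, s6, s7, s8}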